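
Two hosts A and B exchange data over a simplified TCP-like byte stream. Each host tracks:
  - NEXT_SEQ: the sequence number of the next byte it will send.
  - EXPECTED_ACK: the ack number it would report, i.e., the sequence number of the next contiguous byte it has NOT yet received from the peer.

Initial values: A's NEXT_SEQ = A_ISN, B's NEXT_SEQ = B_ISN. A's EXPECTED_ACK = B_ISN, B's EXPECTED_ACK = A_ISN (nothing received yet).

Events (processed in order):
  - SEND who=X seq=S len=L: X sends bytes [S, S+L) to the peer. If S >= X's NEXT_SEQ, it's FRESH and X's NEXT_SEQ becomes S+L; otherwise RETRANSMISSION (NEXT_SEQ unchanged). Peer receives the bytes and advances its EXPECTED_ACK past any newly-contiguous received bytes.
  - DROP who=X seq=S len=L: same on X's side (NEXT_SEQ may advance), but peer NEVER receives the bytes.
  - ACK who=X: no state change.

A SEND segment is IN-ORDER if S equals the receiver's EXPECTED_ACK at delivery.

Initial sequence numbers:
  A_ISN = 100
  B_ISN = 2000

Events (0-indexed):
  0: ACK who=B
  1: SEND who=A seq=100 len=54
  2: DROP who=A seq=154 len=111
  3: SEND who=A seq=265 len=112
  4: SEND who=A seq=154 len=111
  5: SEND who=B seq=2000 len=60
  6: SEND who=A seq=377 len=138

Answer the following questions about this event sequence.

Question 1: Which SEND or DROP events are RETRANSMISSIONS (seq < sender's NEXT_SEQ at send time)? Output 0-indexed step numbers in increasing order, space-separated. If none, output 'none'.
Step 1: SEND seq=100 -> fresh
Step 2: DROP seq=154 -> fresh
Step 3: SEND seq=265 -> fresh
Step 4: SEND seq=154 -> retransmit
Step 5: SEND seq=2000 -> fresh
Step 6: SEND seq=377 -> fresh

Answer: 4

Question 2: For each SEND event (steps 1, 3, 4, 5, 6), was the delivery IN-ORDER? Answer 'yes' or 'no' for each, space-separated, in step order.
Answer: yes no yes yes yes

Derivation:
Step 1: SEND seq=100 -> in-order
Step 3: SEND seq=265 -> out-of-order
Step 4: SEND seq=154 -> in-order
Step 5: SEND seq=2000 -> in-order
Step 6: SEND seq=377 -> in-order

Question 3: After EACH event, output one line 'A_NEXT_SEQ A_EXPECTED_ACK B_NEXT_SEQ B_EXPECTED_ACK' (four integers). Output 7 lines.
100 2000 2000 100
154 2000 2000 154
265 2000 2000 154
377 2000 2000 154
377 2000 2000 377
377 2060 2060 377
515 2060 2060 515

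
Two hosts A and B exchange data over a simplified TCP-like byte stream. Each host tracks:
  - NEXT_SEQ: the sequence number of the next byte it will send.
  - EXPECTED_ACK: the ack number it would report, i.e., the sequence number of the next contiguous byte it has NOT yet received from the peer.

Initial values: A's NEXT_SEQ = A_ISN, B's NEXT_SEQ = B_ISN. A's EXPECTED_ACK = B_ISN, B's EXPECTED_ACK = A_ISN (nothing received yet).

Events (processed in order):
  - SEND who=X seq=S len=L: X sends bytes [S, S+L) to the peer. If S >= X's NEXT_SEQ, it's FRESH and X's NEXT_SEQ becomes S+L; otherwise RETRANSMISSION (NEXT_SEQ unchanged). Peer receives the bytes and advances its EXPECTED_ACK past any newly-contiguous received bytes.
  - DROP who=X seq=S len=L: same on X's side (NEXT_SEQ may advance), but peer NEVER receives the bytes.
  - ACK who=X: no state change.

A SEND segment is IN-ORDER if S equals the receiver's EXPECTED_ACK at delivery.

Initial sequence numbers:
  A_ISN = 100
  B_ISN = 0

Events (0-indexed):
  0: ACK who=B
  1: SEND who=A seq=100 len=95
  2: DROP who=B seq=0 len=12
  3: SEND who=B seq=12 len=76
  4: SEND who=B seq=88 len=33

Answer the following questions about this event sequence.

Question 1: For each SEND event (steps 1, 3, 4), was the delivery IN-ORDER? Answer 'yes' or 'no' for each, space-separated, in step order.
Answer: yes no no

Derivation:
Step 1: SEND seq=100 -> in-order
Step 3: SEND seq=12 -> out-of-order
Step 4: SEND seq=88 -> out-of-order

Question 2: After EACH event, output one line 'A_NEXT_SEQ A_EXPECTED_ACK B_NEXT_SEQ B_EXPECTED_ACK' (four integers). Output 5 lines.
100 0 0 100
195 0 0 195
195 0 12 195
195 0 88 195
195 0 121 195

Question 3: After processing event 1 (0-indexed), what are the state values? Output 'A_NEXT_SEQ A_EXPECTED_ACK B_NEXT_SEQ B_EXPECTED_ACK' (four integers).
After event 0: A_seq=100 A_ack=0 B_seq=0 B_ack=100
After event 1: A_seq=195 A_ack=0 B_seq=0 B_ack=195

195 0 0 195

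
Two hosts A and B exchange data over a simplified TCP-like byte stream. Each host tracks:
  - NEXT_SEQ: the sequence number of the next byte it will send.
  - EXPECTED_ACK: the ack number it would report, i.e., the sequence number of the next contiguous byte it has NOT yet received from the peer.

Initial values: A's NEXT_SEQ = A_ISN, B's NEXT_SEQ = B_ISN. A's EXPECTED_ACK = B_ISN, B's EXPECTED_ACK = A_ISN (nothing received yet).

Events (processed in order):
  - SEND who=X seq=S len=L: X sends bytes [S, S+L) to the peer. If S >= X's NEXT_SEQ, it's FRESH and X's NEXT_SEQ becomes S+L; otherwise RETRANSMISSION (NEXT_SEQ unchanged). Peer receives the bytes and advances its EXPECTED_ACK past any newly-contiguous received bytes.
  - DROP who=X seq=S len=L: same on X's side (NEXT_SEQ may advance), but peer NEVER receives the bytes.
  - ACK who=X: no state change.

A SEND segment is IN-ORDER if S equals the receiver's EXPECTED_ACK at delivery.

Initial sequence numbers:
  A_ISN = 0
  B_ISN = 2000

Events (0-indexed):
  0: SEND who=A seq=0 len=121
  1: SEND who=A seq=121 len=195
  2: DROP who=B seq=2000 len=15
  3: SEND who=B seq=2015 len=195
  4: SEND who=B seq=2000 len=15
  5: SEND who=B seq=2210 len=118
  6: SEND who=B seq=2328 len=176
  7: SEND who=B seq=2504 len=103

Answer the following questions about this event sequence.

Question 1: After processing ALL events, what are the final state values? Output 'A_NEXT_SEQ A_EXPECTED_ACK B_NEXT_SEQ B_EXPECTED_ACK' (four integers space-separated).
Answer: 316 2607 2607 316

Derivation:
After event 0: A_seq=121 A_ack=2000 B_seq=2000 B_ack=121
After event 1: A_seq=316 A_ack=2000 B_seq=2000 B_ack=316
After event 2: A_seq=316 A_ack=2000 B_seq=2015 B_ack=316
After event 3: A_seq=316 A_ack=2000 B_seq=2210 B_ack=316
After event 4: A_seq=316 A_ack=2210 B_seq=2210 B_ack=316
After event 5: A_seq=316 A_ack=2328 B_seq=2328 B_ack=316
After event 6: A_seq=316 A_ack=2504 B_seq=2504 B_ack=316
After event 7: A_seq=316 A_ack=2607 B_seq=2607 B_ack=316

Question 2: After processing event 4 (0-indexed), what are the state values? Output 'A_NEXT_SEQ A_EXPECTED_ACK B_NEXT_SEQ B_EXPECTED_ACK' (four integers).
After event 0: A_seq=121 A_ack=2000 B_seq=2000 B_ack=121
After event 1: A_seq=316 A_ack=2000 B_seq=2000 B_ack=316
After event 2: A_seq=316 A_ack=2000 B_seq=2015 B_ack=316
After event 3: A_seq=316 A_ack=2000 B_seq=2210 B_ack=316
After event 4: A_seq=316 A_ack=2210 B_seq=2210 B_ack=316

316 2210 2210 316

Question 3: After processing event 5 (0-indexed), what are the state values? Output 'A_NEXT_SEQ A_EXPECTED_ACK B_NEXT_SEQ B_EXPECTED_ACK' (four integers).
After event 0: A_seq=121 A_ack=2000 B_seq=2000 B_ack=121
After event 1: A_seq=316 A_ack=2000 B_seq=2000 B_ack=316
After event 2: A_seq=316 A_ack=2000 B_seq=2015 B_ack=316
After event 3: A_seq=316 A_ack=2000 B_seq=2210 B_ack=316
After event 4: A_seq=316 A_ack=2210 B_seq=2210 B_ack=316
After event 5: A_seq=316 A_ack=2328 B_seq=2328 B_ack=316

316 2328 2328 316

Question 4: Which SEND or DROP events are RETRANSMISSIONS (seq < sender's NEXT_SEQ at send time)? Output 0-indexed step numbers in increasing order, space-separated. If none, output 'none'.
Step 0: SEND seq=0 -> fresh
Step 1: SEND seq=121 -> fresh
Step 2: DROP seq=2000 -> fresh
Step 3: SEND seq=2015 -> fresh
Step 4: SEND seq=2000 -> retransmit
Step 5: SEND seq=2210 -> fresh
Step 6: SEND seq=2328 -> fresh
Step 7: SEND seq=2504 -> fresh

Answer: 4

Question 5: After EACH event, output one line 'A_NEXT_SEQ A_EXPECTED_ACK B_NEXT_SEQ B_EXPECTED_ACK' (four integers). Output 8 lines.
121 2000 2000 121
316 2000 2000 316
316 2000 2015 316
316 2000 2210 316
316 2210 2210 316
316 2328 2328 316
316 2504 2504 316
316 2607 2607 316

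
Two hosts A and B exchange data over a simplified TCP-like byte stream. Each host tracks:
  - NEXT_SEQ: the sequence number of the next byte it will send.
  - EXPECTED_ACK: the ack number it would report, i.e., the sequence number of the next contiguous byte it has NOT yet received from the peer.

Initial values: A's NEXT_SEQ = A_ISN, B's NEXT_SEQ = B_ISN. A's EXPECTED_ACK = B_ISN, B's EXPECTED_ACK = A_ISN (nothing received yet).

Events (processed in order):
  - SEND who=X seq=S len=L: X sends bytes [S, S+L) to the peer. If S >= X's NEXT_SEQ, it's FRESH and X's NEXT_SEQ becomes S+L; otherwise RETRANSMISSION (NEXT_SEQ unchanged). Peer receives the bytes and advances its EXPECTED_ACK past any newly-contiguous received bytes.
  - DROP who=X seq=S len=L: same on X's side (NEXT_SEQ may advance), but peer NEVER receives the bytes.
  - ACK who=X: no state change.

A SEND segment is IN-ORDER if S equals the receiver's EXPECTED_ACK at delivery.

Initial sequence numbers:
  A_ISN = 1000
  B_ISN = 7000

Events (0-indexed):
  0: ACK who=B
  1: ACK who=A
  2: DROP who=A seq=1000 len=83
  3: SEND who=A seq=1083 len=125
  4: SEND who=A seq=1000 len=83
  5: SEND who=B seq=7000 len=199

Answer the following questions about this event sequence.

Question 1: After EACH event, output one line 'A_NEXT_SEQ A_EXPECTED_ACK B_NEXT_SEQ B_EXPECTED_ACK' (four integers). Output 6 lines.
1000 7000 7000 1000
1000 7000 7000 1000
1083 7000 7000 1000
1208 7000 7000 1000
1208 7000 7000 1208
1208 7199 7199 1208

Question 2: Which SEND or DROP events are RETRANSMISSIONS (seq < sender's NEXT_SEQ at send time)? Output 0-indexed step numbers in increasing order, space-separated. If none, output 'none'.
Step 2: DROP seq=1000 -> fresh
Step 3: SEND seq=1083 -> fresh
Step 4: SEND seq=1000 -> retransmit
Step 5: SEND seq=7000 -> fresh

Answer: 4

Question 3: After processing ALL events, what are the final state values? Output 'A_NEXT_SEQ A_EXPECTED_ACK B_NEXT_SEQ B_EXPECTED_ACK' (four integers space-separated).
After event 0: A_seq=1000 A_ack=7000 B_seq=7000 B_ack=1000
After event 1: A_seq=1000 A_ack=7000 B_seq=7000 B_ack=1000
After event 2: A_seq=1083 A_ack=7000 B_seq=7000 B_ack=1000
After event 3: A_seq=1208 A_ack=7000 B_seq=7000 B_ack=1000
After event 4: A_seq=1208 A_ack=7000 B_seq=7000 B_ack=1208
After event 5: A_seq=1208 A_ack=7199 B_seq=7199 B_ack=1208

Answer: 1208 7199 7199 1208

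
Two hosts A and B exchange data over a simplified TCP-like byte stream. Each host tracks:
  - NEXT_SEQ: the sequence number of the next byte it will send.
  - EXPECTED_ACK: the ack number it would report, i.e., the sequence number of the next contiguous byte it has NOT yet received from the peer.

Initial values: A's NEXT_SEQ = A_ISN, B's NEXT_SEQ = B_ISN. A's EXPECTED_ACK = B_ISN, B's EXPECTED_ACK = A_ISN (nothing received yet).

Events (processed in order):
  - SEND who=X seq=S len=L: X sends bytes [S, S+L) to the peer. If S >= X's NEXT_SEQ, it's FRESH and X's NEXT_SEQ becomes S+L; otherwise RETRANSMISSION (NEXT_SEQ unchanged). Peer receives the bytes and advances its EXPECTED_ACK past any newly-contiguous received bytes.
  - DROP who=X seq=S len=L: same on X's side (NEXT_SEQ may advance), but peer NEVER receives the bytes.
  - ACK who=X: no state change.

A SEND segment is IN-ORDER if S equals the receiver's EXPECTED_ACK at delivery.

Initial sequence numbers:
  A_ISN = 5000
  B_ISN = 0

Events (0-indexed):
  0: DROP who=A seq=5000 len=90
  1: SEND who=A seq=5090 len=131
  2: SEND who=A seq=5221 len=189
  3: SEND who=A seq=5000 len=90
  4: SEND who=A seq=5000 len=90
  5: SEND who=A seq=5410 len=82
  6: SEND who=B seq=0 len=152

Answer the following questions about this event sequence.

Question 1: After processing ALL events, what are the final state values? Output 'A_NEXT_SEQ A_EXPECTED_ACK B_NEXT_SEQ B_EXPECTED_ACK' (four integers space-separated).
After event 0: A_seq=5090 A_ack=0 B_seq=0 B_ack=5000
After event 1: A_seq=5221 A_ack=0 B_seq=0 B_ack=5000
After event 2: A_seq=5410 A_ack=0 B_seq=0 B_ack=5000
After event 3: A_seq=5410 A_ack=0 B_seq=0 B_ack=5410
After event 4: A_seq=5410 A_ack=0 B_seq=0 B_ack=5410
After event 5: A_seq=5492 A_ack=0 B_seq=0 B_ack=5492
After event 6: A_seq=5492 A_ack=152 B_seq=152 B_ack=5492

Answer: 5492 152 152 5492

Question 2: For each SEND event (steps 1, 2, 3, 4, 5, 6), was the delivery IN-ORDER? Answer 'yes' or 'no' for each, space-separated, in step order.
Answer: no no yes no yes yes

Derivation:
Step 1: SEND seq=5090 -> out-of-order
Step 2: SEND seq=5221 -> out-of-order
Step 3: SEND seq=5000 -> in-order
Step 4: SEND seq=5000 -> out-of-order
Step 5: SEND seq=5410 -> in-order
Step 6: SEND seq=0 -> in-order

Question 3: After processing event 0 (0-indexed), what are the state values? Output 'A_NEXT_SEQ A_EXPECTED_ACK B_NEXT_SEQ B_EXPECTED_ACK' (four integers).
After event 0: A_seq=5090 A_ack=0 B_seq=0 B_ack=5000

5090 0 0 5000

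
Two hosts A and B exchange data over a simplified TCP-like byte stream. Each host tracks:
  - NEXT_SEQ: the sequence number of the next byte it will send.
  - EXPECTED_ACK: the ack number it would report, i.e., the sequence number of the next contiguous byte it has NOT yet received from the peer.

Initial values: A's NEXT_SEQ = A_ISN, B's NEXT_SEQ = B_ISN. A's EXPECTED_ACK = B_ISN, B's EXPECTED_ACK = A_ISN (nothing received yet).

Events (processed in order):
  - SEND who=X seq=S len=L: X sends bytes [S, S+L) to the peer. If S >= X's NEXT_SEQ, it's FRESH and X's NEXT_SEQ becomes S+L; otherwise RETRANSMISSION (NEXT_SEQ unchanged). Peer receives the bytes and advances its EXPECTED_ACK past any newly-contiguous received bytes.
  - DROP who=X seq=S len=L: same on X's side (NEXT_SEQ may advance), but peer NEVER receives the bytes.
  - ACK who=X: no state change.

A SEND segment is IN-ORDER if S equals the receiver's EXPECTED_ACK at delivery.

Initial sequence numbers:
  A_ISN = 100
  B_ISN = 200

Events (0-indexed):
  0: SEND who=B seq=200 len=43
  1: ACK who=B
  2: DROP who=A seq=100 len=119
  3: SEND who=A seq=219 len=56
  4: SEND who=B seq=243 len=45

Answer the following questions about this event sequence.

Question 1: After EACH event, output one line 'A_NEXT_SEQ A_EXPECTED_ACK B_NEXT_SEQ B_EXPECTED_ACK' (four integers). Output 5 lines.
100 243 243 100
100 243 243 100
219 243 243 100
275 243 243 100
275 288 288 100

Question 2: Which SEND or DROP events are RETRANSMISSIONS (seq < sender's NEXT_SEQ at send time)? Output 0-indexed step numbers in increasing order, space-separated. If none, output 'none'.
Answer: none

Derivation:
Step 0: SEND seq=200 -> fresh
Step 2: DROP seq=100 -> fresh
Step 3: SEND seq=219 -> fresh
Step 4: SEND seq=243 -> fresh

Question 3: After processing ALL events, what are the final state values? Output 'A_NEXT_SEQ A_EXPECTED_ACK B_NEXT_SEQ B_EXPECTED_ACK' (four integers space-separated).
Answer: 275 288 288 100

Derivation:
After event 0: A_seq=100 A_ack=243 B_seq=243 B_ack=100
After event 1: A_seq=100 A_ack=243 B_seq=243 B_ack=100
After event 2: A_seq=219 A_ack=243 B_seq=243 B_ack=100
After event 3: A_seq=275 A_ack=243 B_seq=243 B_ack=100
After event 4: A_seq=275 A_ack=288 B_seq=288 B_ack=100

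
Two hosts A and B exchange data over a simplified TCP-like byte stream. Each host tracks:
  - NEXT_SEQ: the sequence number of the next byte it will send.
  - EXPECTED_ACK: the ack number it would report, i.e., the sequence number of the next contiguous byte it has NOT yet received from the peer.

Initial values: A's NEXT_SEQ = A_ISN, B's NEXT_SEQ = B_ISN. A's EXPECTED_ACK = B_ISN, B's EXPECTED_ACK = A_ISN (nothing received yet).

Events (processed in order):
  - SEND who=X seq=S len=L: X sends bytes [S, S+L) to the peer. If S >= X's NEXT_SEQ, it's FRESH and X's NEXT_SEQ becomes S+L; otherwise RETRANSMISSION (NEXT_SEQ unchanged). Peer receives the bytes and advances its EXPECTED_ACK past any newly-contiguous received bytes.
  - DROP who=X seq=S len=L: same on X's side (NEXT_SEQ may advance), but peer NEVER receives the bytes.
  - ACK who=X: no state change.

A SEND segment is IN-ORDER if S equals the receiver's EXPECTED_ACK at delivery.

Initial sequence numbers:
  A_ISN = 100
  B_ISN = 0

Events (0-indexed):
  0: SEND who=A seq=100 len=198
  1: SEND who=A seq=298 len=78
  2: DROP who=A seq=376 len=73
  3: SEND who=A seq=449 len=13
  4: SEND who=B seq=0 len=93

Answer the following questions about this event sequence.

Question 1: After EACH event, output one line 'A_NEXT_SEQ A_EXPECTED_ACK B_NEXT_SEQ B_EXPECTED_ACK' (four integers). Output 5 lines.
298 0 0 298
376 0 0 376
449 0 0 376
462 0 0 376
462 93 93 376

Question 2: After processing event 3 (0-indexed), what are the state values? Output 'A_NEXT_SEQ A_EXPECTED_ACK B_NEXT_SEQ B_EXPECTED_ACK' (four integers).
After event 0: A_seq=298 A_ack=0 B_seq=0 B_ack=298
After event 1: A_seq=376 A_ack=0 B_seq=0 B_ack=376
After event 2: A_seq=449 A_ack=0 B_seq=0 B_ack=376
After event 3: A_seq=462 A_ack=0 B_seq=0 B_ack=376

462 0 0 376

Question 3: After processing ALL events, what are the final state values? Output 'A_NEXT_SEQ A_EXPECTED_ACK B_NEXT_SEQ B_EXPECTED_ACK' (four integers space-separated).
After event 0: A_seq=298 A_ack=0 B_seq=0 B_ack=298
After event 1: A_seq=376 A_ack=0 B_seq=0 B_ack=376
After event 2: A_seq=449 A_ack=0 B_seq=0 B_ack=376
After event 3: A_seq=462 A_ack=0 B_seq=0 B_ack=376
After event 4: A_seq=462 A_ack=93 B_seq=93 B_ack=376

Answer: 462 93 93 376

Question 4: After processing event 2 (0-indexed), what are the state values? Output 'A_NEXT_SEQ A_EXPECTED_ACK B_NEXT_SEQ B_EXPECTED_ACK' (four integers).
After event 0: A_seq=298 A_ack=0 B_seq=0 B_ack=298
After event 1: A_seq=376 A_ack=0 B_seq=0 B_ack=376
After event 2: A_seq=449 A_ack=0 B_seq=0 B_ack=376

449 0 0 376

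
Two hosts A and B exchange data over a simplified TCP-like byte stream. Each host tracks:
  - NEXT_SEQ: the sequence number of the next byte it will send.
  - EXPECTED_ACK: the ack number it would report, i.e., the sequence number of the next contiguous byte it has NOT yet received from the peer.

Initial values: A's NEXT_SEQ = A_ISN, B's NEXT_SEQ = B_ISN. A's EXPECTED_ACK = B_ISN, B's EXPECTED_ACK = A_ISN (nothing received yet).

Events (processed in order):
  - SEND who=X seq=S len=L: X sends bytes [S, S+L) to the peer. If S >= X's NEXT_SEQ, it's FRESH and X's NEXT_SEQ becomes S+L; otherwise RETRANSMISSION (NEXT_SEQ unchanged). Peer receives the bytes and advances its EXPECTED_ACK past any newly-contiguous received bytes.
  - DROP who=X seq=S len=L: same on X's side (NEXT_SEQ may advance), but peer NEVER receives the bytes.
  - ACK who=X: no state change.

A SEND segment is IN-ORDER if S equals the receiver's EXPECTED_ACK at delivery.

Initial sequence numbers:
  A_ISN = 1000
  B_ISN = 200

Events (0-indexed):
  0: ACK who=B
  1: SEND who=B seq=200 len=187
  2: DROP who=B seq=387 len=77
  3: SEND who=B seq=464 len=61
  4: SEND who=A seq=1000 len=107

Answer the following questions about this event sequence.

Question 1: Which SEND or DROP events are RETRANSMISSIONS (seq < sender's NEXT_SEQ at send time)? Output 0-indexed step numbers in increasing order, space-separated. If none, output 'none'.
Step 1: SEND seq=200 -> fresh
Step 2: DROP seq=387 -> fresh
Step 3: SEND seq=464 -> fresh
Step 4: SEND seq=1000 -> fresh

Answer: none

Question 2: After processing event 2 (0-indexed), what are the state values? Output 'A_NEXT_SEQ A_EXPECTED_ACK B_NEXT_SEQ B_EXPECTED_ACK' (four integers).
After event 0: A_seq=1000 A_ack=200 B_seq=200 B_ack=1000
After event 1: A_seq=1000 A_ack=387 B_seq=387 B_ack=1000
After event 2: A_seq=1000 A_ack=387 B_seq=464 B_ack=1000

1000 387 464 1000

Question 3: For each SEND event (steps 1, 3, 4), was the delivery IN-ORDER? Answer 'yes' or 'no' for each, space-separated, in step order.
Step 1: SEND seq=200 -> in-order
Step 3: SEND seq=464 -> out-of-order
Step 4: SEND seq=1000 -> in-order

Answer: yes no yes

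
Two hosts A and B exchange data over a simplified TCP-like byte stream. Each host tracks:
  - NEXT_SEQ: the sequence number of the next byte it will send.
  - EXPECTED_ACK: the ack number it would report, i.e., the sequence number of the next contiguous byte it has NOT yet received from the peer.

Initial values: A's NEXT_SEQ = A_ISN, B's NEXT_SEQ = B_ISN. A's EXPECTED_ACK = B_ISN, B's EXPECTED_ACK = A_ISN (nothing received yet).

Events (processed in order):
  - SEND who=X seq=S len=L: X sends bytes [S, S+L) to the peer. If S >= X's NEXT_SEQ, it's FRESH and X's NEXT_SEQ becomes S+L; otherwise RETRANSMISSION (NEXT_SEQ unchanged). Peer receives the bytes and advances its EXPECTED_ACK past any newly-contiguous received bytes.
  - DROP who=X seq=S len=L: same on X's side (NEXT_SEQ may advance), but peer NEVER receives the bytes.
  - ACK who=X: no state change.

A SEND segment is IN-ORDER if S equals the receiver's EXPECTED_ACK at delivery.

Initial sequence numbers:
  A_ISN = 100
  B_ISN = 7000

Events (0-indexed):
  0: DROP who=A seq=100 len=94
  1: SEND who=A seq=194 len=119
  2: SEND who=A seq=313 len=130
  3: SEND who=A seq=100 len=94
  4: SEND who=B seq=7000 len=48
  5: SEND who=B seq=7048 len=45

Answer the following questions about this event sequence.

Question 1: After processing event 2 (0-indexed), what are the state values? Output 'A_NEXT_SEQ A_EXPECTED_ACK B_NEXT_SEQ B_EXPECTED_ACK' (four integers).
After event 0: A_seq=194 A_ack=7000 B_seq=7000 B_ack=100
After event 1: A_seq=313 A_ack=7000 B_seq=7000 B_ack=100
After event 2: A_seq=443 A_ack=7000 B_seq=7000 B_ack=100

443 7000 7000 100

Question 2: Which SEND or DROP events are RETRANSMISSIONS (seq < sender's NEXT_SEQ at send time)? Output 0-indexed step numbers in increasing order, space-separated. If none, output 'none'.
Step 0: DROP seq=100 -> fresh
Step 1: SEND seq=194 -> fresh
Step 2: SEND seq=313 -> fresh
Step 3: SEND seq=100 -> retransmit
Step 4: SEND seq=7000 -> fresh
Step 5: SEND seq=7048 -> fresh

Answer: 3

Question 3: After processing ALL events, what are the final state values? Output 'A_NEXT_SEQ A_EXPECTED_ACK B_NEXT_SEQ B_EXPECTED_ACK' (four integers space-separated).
Answer: 443 7093 7093 443

Derivation:
After event 0: A_seq=194 A_ack=7000 B_seq=7000 B_ack=100
After event 1: A_seq=313 A_ack=7000 B_seq=7000 B_ack=100
After event 2: A_seq=443 A_ack=7000 B_seq=7000 B_ack=100
After event 3: A_seq=443 A_ack=7000 B_seq=7000 B_ack=443
After event 4: A_seq=443 A_ack=7048 B_seq=7048 B_ack=443
After event 5: A_seq=443 A_ack=7093 B_seq=7093 B_ack=443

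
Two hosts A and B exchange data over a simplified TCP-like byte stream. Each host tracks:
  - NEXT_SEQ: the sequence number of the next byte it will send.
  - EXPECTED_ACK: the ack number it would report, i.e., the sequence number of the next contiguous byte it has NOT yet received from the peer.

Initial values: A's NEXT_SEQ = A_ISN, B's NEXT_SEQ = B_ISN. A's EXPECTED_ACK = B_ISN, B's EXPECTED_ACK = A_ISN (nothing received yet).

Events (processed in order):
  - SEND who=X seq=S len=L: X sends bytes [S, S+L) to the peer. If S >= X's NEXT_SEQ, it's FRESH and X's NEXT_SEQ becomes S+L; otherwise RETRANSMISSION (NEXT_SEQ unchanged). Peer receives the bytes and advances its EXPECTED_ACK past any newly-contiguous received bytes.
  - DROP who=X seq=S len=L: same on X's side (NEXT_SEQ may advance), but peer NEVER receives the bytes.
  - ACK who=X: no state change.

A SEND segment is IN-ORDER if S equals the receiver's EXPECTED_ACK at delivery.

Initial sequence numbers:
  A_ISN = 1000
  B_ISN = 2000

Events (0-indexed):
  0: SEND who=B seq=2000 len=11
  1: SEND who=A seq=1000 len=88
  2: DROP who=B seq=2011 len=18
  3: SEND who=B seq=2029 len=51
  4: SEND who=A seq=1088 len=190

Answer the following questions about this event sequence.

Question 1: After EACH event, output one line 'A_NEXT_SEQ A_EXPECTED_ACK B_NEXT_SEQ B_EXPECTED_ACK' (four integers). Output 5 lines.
1000 2011 2011 1000
1088 2011 2011 1088
1088 2011 2029 1088
1088 2011 2080 1088
1278 2011 2080 1278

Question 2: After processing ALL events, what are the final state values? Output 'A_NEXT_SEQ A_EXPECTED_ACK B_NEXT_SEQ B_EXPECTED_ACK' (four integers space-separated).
After event 0: A_seq=1000 A_ack=2011 B_seq=2011 B_ack=1000
After event 1: A_seq=1088 A_ack=2011 B_seq=2011 B_ack=1088
After event 2: A_seq=1088 A_ack=2011 B_seq=2029 B_ack=1088
After event 3: A_seq=1088 A_ack=2011 B_seq=2080 B_ack=1088
After event 4: A_seq=1278 A_ack=2011 B_seq=2080 B_ack=1278

Answer: 1278 2011 2080 1278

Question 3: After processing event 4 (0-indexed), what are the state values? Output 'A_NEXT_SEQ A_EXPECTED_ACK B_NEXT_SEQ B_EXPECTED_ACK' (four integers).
After event 0: A_seq=1000 A_ack=2011 B_seq=2011 B_ack=1000
After event 1: A_seq=1088 A_ack=2011 B_seq=2011 B_ack=1088
After event 2: A_seq=1088 A_ack=2011 B_seq=2029 B_ack=1088
After event 3: A_seq=1088 A_ack=2011 B_seq=2080 B_ack=1088
After event 4: A_seq=1278 A_ack=2011 B_seq=2080 B_ack=1278

1278 2011 2080 1278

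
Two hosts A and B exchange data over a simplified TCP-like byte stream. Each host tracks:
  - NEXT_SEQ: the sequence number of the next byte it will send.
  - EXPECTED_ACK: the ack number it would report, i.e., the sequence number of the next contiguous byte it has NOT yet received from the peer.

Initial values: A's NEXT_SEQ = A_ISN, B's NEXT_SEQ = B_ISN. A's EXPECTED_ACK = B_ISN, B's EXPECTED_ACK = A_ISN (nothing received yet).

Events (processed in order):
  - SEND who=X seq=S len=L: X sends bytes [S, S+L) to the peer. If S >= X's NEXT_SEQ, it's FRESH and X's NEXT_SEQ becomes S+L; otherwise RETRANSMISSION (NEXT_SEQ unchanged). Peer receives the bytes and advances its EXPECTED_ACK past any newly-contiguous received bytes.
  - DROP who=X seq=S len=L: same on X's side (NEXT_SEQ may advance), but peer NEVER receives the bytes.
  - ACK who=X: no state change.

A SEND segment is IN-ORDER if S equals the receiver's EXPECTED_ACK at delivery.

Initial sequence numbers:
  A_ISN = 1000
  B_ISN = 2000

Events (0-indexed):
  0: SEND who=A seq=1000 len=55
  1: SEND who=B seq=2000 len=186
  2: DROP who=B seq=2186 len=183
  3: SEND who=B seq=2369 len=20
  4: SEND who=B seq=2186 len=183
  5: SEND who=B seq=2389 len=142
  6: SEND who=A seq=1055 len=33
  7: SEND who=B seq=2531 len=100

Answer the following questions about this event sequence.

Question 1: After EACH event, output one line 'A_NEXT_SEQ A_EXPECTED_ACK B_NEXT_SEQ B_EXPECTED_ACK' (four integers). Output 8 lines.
1055 2000 2000 1055
1055 2186 2186 1055
1055 2186 2369 1055
1055 2186 2389 1055
1055 2389 2389 1055
1055 2531 2531 1055
1088 2531 2531 1088
1088 2631 2631 1088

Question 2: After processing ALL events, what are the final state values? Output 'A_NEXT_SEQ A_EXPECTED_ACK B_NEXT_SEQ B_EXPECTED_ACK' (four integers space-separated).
After event 0: A_seq=1055 A_ack=2000 B_seq=2000 B_ack=1055
After event 1: A_seq=1055 A_ack=2186 B_seq=2186 B_ack=1055
After event 2: A_seq=1055 A_ack=2186 B_seq=2369 B_ack=1055
After event 3: A_seq=1055 A_ack=2186 B_seq=2389 B_ack=1055
After event 4: A_seq=1055 A_ack=2389 B_seq=2389 B_ack=1055
After event 5: A_seq=1055 A_ack=2531 B_seq=2531 B_ack=1055
After event 6: A_seq=1088 A_ack=2531 B_seq=2531 B_ack=1088
After event 7: A_seq=1088 A_ack=2631 B_seq=2631 B_ack=1088

Answer: 1088 2631 2631 1088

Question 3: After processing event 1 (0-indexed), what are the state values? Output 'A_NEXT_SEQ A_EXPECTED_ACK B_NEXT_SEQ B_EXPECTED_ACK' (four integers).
After event 0: A_seq=1055 A_ack=2000 B_seq=2000 B_ack=1055
After event 1: A_seq=1055 A_ack=2186 B_seq=2186 B_ack=1055

1055 2186 2186 1055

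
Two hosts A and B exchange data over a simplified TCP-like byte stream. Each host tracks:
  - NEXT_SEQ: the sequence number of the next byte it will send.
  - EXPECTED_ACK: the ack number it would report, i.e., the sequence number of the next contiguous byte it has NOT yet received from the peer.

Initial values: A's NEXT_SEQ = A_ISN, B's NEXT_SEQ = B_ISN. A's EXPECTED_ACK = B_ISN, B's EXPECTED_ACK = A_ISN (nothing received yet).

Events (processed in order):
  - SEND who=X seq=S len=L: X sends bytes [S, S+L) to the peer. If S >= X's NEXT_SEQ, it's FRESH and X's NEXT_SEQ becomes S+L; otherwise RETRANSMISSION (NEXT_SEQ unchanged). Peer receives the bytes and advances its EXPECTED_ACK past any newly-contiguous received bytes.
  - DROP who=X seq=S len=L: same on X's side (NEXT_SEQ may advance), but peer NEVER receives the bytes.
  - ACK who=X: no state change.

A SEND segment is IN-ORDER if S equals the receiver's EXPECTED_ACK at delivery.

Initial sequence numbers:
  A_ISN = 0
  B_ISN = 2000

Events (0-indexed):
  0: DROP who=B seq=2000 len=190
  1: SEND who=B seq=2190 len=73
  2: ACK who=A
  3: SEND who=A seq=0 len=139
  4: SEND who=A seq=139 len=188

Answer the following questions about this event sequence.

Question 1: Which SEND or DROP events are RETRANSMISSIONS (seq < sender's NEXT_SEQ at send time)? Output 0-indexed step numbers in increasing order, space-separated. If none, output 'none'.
Answer: none

Derivation:
Step 0: DROP seq=2000 -> fresh
Step 1: SEND seq=2190 -> fresh
Step 3: SEND seq=0 -> fresh
Step 4: SEND seq=139 -> fresh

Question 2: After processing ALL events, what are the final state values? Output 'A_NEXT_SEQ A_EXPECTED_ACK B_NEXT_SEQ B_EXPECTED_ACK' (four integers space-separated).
Answer: 327 2000 2263 327

Derivation:
After event 0: A_seq=0 A_ack=2000 B_seq=2190 B_ack=0
After event 1: A_seq=0 A_ack=2000 B_seq=2263 B_ack=0
After event 2: A_seq=0 A_ack=2000 B_seq=2263 B_ack=0
After event 3: A_seq=139 A_ack=2000 B_seq=2263 B_ack=139
After event 4: A_seq=327 A_ack=2000 B_seq=2263 B_ack=327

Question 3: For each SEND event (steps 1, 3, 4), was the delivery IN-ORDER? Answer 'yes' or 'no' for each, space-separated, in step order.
Step 1: SEND seq=2190 -> out-of-order
Step 3: SEND seq=0 -> in-order
Step 4: SEND seq=139 -> in-order

Answer: no yes yes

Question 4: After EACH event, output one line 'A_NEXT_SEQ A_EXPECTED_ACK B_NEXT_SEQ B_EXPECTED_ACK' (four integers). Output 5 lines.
0 2000 2190 0
0 2000 2263 0
0 2000 2263 0
139 2000 2263 139
327 2000 2263 327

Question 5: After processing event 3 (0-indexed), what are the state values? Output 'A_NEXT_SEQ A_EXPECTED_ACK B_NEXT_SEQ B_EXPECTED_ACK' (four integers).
After event 0: A_seq=0 A_ack=2000 B_seq=2190 B_ack=0
After event 1: A_seq=0 A_ack=2000 B_seq=2263 B_ack=0
After event 2: A_seq=0 A_ack=2000 B_seq=2263 B_ack=0
After event 3: A_seq=139 A_ack=2000 B_seq=2263 B_ack=139

139 2000 2263 139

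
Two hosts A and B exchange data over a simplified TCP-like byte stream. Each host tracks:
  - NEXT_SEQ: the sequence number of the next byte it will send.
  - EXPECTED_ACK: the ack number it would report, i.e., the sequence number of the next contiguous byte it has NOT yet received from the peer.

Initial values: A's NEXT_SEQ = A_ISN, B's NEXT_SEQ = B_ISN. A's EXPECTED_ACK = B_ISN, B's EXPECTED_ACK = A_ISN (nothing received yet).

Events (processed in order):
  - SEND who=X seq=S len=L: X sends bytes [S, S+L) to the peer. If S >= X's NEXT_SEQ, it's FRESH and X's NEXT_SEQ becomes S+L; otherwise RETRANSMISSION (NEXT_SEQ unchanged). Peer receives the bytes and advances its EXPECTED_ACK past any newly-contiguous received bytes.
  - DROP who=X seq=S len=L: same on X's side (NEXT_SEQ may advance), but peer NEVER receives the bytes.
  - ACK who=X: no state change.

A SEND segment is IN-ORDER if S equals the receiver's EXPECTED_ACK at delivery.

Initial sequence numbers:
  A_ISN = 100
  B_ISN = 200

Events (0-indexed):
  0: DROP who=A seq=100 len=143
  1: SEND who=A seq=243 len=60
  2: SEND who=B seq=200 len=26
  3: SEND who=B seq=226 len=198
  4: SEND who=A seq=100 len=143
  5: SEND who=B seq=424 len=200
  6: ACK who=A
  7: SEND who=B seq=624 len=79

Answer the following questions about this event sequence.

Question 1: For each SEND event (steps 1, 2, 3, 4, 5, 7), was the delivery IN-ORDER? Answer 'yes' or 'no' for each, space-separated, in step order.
Answer: no yes yes yes yes yes

Derivation:
Step 1: SEND seq=243 -> out-of-order
Step 2: SEND seq=200 -> in-order
Step 3: SEND seq=226 -> in-order
Step 4: SEND seq=100 -> in-order
Step 5: SEND seq=424 -> in-order
Step 7: SEND seq=624 -> in-order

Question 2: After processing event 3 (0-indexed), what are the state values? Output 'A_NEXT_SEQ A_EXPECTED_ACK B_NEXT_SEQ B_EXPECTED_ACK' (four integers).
After event 0: A_seq=243 A_ack=200 B_seq=200 B_ack=100
After event 1: A_seq=303 A_ack=200 B_seq=200 B_ack=100
After event 2: A_seq=303 A_ack=226 B_seq=226 B_ack=100
After event 3: A_seq=303 A_ack=424 B_seq=424 B_ack=100

303 424 424 100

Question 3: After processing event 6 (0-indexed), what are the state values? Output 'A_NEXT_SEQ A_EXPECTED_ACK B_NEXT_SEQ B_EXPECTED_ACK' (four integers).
After event 0: A_seq=243 A_ack=200 B_seq=200 B_ack=100
After event 1: A_seq=303 A_ack=200 B_seq=200 B_ack=100
After event 2: A_seq=303 A_ack=226 B_seq=226 B_ack=100
After event 3: A_seq=303 A_ack=424 B_seq=424 B_ack=100
After event 4: A_seq=303 A_ack=424 B_seq=424 B_ack=303
After event 5: A_seq=303 A_ack=624 B_seq=624 B_ack=303
After event 6: A_seq=303 A_ack=624 B_seq=624 B_ack=303

303 624 624 303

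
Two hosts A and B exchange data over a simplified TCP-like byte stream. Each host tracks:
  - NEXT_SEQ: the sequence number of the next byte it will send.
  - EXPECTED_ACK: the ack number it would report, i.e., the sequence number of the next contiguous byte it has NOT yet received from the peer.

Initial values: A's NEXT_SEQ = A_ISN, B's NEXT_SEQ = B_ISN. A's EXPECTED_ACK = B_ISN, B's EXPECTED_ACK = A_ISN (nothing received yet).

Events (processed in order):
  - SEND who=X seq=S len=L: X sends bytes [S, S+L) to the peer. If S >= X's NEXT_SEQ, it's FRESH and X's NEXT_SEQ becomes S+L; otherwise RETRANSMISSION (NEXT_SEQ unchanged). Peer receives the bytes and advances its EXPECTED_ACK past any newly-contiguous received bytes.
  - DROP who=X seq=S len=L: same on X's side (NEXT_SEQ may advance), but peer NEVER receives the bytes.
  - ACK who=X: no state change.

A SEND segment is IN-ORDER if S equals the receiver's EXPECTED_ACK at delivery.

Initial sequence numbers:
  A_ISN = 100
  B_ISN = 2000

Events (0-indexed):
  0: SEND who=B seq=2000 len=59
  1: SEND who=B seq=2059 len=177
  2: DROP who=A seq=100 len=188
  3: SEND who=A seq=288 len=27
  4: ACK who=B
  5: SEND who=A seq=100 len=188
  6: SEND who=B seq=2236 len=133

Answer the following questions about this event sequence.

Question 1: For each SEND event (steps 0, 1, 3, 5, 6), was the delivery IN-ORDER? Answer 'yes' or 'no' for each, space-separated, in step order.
Answer: yes yes no yes yes

Derivation:
Step 0: SEND seq=2000 -> in-order
Step 1: SEND seq=2059 -> in-order
Step 3: SEND seq=288 -> out-of-order
Step 5: SEND seq=100 -> in-order
Step 6: SEND seq=2236 -> in-order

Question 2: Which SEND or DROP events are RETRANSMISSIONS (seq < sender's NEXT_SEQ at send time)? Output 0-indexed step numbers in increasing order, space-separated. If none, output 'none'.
Answer: 5

Derivation:
Step 0: SEND seq=2000 -> fresh
Step 1: SEND seq=2059 -> fresh
Step 2: DROP seq=100 -> fresh
Step 3: SEND seq=288 -> fresh
Step 5: SEND seq=100 -> retransmit
Step 6: SEND seq=2236 -> fresh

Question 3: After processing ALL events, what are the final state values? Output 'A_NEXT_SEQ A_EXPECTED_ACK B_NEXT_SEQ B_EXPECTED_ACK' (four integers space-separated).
After event 0: A_seq=100 A_ack=2059 B_seq=2059 B_ack=100
After event 1: A_seq=100 A_ack=2236 B_seq=2236 B_ack=100
After event 2: A_seq=288 A_ack=2236 B_seq=2236 B_ack=100
After event 3: A_seq=315 A_ack=2236 B_seq=2236 B_ack=100
After event 4: A_seq=315 A_ack=2236 B_seq=2236 B_ack=100
After event 5: A_seq=315 A_ack=2236 B_seq=2236 B_ack=315
After event 6: A_seq=315 A_ack=2369 B_seq=2369 B_ack=315

Answer: 315 2369 2369 315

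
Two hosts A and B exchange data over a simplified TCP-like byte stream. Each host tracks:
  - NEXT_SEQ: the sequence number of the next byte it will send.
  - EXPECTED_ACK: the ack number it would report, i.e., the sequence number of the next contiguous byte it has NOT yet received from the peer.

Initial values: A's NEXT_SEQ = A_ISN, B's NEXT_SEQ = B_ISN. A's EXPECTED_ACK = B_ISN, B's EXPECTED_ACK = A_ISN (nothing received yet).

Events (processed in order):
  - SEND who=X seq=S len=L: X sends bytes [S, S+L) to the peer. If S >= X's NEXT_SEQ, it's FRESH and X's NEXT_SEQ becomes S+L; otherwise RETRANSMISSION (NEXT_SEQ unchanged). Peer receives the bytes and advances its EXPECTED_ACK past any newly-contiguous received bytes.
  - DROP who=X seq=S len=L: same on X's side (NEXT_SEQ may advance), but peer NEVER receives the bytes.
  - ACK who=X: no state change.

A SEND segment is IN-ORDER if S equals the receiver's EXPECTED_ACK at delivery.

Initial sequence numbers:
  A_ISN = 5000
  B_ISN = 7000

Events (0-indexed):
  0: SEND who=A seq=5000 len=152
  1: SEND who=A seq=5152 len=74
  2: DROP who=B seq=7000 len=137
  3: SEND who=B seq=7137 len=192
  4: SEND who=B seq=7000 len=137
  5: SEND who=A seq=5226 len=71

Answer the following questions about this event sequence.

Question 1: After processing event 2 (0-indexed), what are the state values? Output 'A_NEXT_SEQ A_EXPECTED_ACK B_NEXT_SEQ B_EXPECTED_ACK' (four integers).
After event 0: A_seq=5152 A_ack=7000 B_seq=7000 B_ack=5152
After event 1: A_seq=5226 A_ack=7000 B_seq=7000 B_ack=5226
After event 2: A_seq=5226 A_ack=7000 B_seq=7137 B_ack=5226

5226 7000 7137 5226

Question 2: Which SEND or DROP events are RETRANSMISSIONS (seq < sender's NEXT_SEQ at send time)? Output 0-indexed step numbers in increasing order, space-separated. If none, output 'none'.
Step 0: SEND seq=5000 -> fresh
Step 1: SEND seq=5152 -> fresh
Step 2: DROP seq=7000 -> fresh
Step 3: SEND seq=7137 -> fresh
Step 4: SEND seq=7000 -> retransmit
Step 5: SEND seq=5226 -> fresh

Answer: 4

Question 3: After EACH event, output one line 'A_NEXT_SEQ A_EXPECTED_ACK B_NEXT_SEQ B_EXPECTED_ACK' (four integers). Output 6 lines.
5152 7000 7000 5152
5226 7000 7000 5226
5226 7000 7137 5226
5226 7000 7329 5226
5226 7329 7329 5226
5297 7329 7329 5297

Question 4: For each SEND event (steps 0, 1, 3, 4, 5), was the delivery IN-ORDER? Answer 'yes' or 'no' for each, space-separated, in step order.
Step 0: SEND seq=5000 -> in-order
Step 1: SEND seq=5152 -> in-order
Step 3: SEND seq=7137 -> out-of-order
Step 4: SEND seq=7000 -> in-order
Step 5: SEND seq=5226 -> in-order

Answer: yes yes no yes yes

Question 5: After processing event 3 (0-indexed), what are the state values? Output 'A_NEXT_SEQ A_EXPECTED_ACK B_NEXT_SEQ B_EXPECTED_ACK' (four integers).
After event 0: A_seq=5152 A_ack=7000 B_seq=7000 B_ack=5152
After event 1: A_seq=5226 A_ack=7000 B_seq=7000 B_ack=5226
After event 2: A_seq=5226 A_ack=7000 B_seq=7137 B_ack=5226
After event 3: A_seq=5226 A_ack=7000 B_seq=7329 B_ack=5226

5226 7000 7329 5226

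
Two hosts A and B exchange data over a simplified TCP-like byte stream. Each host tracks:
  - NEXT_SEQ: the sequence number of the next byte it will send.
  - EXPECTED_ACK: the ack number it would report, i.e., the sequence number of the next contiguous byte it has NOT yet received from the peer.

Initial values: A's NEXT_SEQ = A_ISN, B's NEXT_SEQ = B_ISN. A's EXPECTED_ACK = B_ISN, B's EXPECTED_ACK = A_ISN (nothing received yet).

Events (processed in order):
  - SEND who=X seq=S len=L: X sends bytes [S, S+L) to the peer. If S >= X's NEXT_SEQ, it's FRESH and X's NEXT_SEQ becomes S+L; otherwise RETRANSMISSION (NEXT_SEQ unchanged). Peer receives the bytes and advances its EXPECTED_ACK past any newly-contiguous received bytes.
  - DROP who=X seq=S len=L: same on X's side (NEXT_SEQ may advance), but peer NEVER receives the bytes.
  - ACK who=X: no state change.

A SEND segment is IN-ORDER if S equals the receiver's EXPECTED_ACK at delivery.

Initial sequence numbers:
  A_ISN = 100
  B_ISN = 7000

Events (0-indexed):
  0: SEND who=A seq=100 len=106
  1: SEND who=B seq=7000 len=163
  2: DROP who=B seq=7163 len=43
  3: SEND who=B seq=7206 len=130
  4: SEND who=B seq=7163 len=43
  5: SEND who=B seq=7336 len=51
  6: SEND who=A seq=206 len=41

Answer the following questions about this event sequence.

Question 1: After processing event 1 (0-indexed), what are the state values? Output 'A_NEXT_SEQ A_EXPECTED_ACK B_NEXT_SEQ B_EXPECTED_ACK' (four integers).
After event 0: A_seq=206 A_ack=7000 B_seq=7000 B_ack=206
After event 1: A_seq=206 A_ack=7163 B_seq=7163 B_ack=206

206 7163 7163 206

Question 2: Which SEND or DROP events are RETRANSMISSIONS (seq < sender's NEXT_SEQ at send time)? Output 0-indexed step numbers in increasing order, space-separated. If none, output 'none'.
Answer: 4

Derivation:
Step 0: SEND seq=100 -> fresh
Step 1: SEND seq=7000 -> fresh
Step 2: DROP seq=7163 -> fresh
Step 3: SEND seq=7206 -> fresh
Step 4: SEND seq=7163 -> retransmit
Step 5: SEND seq=7336 -> fresh
Step 6: SEND seq=206 -> fresh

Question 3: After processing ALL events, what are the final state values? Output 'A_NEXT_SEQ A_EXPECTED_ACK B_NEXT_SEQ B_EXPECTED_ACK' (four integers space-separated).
Answer: 247 7387 7387 247

Derivation:
After event 0: A_seq=206 A_ack=7000 B_seq=7000 B_ack=206
After event 1: A_seq=206 A_ack=7163 B_seq=7163 B_ack=206
After event 2: A_seq=206 A_ack=7163 B_seq=7206 B_ack=206
After event 3: A_seq=206 A_ack=7163 B_seq=7336 B_ack=206
After event 4: A_seq=206 A_ack=7336 B_seq=7336 B_ack=206
After event 5: A_seq=206 A_ack=7387 B_seq=7387 B_ack=206
After event 6: A_seq=247 A_ack=7387 B_seq=7387 B_ack=247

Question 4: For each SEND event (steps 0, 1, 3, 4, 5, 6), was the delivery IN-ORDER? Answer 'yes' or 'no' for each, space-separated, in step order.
Step 0: SEND seq=100 -> in-order
Step 1: SEND seq=7000 -> in-order
Step 3: SEND seq=7206 -> out-of-order
Step 4: SEND seq=7163 -> in-order
Step 5: SEND seq=7336 -> in-order
Step 6: SEND seq=206 -> in-order

Answer: yes yes no yes yes yes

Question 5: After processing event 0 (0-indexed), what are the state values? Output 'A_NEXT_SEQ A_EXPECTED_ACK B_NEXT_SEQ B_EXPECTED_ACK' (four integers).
After event 0: A_seq=206 A_ack=7000 B_seq=7000 B_ack=206

206 7000 7000 206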